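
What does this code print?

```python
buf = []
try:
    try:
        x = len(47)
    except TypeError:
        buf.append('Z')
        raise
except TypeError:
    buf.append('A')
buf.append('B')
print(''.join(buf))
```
ZAB

raise without argument re-raises current exception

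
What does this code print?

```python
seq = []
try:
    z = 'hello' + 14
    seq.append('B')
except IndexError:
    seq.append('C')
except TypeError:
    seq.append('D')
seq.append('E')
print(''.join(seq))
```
DE

TypeError is caught by its specific handler, not IndexError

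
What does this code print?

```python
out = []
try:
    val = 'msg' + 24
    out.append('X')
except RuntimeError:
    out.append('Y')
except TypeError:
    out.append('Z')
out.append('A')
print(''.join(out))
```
ZA

TypeError is caught by its specific handler, not RuntimeError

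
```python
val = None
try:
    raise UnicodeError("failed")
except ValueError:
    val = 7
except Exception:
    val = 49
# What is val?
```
7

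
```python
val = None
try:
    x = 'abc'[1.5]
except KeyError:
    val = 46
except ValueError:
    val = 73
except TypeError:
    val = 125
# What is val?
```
125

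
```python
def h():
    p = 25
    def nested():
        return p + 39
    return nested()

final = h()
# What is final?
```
64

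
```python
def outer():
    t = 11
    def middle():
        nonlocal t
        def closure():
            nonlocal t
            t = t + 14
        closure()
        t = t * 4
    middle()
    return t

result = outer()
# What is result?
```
100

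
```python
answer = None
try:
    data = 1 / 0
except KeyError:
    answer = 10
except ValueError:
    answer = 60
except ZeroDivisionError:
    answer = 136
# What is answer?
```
136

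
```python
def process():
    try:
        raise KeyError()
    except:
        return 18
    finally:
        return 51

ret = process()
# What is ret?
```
51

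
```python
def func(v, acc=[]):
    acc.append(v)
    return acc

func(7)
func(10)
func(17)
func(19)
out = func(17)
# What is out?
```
[7, 10, 17, 19, 17]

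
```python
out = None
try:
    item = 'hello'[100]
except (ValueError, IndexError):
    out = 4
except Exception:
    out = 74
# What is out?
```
4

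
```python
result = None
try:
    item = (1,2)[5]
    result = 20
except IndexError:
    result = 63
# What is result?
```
63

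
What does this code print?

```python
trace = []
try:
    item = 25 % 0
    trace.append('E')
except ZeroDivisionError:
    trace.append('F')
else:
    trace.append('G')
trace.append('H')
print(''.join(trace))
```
FH

else block skipped when exception is caught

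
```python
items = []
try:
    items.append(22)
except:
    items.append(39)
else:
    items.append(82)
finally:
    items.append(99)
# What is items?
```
[22, 82, 99]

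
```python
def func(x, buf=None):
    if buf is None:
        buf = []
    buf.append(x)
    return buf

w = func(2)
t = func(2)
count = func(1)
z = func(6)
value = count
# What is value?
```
[1]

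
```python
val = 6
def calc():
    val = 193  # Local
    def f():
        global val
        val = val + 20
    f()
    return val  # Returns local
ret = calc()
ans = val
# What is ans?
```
26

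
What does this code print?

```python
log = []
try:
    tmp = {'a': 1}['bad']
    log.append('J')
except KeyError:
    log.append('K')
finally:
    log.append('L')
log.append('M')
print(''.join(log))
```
KLM

finally always runs, even after exception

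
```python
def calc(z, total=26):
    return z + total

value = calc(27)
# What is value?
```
53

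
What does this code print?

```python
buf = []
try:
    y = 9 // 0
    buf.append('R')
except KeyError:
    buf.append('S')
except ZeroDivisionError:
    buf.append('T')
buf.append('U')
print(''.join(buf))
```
TU

ZeroDivisionError is caught by its specific handler, not KeyError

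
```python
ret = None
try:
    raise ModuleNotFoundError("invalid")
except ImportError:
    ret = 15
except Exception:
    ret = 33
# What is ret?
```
15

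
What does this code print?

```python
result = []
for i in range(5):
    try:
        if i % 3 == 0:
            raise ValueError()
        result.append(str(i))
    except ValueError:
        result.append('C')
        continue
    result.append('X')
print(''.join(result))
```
C1X2XC4X

continue in except skips rest of loop body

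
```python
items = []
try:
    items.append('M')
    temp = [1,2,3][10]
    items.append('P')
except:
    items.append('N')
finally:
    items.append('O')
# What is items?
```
['M', 'N', 'O']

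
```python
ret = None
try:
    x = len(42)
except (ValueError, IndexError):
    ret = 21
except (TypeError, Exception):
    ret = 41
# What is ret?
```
41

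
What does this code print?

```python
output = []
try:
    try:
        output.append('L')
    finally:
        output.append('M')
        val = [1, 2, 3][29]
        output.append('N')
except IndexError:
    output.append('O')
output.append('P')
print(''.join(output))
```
LMOP

Exception in inner finally caught by outer except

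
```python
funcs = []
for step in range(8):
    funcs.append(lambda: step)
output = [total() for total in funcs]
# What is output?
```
[7, 7, 7, 7, 7, 7, 7, 7]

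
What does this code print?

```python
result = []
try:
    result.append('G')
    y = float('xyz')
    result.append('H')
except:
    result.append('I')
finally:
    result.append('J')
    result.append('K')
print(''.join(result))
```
GIJK

Code before exception runs, then except, then all of finally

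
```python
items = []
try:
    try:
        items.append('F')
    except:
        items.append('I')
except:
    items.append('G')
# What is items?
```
['F']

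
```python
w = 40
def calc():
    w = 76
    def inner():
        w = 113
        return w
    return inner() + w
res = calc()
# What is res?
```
189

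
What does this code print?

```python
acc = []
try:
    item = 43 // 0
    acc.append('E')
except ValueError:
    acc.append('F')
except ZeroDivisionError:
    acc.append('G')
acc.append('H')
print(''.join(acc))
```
GH

ZeroDivisionError is caught by its specific handler, not ValueError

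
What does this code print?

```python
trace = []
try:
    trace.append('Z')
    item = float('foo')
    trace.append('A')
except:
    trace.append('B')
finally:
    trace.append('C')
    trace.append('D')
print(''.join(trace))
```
ZBCD

Code before exception runs, then except, then all of finally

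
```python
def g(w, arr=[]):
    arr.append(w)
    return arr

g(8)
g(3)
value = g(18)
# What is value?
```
[8, 3, 18]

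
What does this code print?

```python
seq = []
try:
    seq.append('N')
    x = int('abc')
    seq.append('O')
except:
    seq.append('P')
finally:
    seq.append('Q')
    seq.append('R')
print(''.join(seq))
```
NPQR

Code before exception runs, then except, then all of finally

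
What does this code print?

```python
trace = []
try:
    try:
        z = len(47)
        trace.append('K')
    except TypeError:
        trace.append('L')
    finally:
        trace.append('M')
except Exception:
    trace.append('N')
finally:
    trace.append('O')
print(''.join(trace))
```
LMO

Both finally blocks run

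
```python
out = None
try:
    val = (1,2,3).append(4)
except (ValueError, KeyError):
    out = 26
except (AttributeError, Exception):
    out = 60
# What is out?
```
60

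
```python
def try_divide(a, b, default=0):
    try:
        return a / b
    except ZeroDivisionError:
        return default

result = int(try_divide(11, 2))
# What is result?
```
5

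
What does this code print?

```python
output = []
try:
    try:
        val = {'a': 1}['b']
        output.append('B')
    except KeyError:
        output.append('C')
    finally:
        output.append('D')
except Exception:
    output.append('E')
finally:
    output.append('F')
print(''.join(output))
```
CDF

Both finally blocks run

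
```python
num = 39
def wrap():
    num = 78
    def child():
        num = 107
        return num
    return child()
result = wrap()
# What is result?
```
107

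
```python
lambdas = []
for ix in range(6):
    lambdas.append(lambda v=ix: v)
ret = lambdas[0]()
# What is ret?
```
0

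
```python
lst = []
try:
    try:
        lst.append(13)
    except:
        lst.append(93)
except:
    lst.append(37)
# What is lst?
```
[13]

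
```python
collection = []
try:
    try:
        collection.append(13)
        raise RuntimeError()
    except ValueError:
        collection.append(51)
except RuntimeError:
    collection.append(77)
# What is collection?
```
[13, 77]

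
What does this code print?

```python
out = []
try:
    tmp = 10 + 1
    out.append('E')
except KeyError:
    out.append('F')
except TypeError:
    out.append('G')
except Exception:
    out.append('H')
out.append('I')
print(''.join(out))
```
EI

No exception, try block completes normally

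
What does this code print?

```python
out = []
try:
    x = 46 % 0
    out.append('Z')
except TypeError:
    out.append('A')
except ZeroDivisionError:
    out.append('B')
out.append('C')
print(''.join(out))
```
BC

ZeroDivisionError is caught by its specific handler, not TypeError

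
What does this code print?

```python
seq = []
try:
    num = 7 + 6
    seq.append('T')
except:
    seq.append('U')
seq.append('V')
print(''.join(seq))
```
TV

No exception, try block completes normally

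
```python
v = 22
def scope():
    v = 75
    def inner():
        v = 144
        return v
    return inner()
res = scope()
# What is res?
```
144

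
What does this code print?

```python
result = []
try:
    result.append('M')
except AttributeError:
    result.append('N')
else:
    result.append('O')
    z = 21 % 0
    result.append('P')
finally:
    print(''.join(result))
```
MO

Try succeeds, else appends 'O', ZeroDivisionError in else is uncaught, finally prints before exception propagates ('P' never appended)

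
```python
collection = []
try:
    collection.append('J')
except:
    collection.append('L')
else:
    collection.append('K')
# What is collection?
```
['J', 'K']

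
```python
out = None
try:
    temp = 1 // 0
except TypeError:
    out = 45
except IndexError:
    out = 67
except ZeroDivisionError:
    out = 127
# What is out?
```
127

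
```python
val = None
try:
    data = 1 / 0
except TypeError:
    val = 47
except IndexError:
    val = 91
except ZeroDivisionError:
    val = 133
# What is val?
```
133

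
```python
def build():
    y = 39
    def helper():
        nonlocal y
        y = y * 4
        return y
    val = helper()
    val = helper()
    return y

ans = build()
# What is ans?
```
624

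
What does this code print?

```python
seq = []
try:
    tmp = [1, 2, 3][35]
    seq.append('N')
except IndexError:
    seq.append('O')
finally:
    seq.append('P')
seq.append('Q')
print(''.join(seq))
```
OPQ

finally always runs, even after exception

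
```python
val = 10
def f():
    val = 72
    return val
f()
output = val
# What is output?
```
10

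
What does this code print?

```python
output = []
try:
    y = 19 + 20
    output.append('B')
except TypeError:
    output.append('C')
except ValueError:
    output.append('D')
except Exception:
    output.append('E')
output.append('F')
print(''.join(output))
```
BF

No exception, try block completes normally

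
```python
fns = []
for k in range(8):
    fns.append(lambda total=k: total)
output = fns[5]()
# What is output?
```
5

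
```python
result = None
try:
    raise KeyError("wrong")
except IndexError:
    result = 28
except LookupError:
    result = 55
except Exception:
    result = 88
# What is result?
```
55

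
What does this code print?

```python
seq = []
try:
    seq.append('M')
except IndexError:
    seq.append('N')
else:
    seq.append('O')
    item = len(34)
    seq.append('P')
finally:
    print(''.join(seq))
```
MO

Try succeeds, else appends 'O', TypeError in else is uncaught, finally prints before exception propagates ('P' never appended)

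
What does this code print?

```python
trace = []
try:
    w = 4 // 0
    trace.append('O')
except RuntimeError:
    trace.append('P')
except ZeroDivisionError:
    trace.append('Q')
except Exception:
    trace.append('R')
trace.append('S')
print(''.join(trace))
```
QS

ZeroDivisionError matches before generic Exception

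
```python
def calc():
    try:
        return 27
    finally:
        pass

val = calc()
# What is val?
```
27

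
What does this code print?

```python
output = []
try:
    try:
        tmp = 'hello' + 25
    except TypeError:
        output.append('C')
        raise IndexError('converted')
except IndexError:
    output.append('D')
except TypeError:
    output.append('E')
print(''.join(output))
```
CD

New IndexError raised, caught by outer IndexError handler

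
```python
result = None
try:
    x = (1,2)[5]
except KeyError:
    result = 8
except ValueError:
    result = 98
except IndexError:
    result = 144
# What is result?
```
144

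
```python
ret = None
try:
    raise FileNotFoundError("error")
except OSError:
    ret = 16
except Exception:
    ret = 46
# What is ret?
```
16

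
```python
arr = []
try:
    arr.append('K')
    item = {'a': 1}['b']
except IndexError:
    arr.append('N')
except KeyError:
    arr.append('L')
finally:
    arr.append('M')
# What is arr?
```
['K', 'L', 'M']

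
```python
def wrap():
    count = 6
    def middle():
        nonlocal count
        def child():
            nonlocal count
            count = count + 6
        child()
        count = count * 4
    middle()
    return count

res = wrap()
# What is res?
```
48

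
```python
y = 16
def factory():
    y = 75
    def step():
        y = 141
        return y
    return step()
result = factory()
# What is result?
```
141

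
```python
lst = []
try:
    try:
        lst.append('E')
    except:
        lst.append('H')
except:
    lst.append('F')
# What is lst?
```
['E']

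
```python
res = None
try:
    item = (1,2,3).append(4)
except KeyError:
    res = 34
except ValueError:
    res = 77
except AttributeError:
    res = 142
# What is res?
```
142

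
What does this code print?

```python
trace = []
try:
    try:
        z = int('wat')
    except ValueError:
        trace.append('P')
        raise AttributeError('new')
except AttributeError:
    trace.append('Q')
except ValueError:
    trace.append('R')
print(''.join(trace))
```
PQ

New AttributeError raised, caught by outer AttributeError handler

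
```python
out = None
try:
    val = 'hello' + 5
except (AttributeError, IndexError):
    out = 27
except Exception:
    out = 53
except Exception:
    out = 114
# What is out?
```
53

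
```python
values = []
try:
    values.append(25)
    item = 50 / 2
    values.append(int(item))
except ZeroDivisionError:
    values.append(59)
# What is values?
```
[25, 25]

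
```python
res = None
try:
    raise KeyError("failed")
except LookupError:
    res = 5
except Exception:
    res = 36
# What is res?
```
5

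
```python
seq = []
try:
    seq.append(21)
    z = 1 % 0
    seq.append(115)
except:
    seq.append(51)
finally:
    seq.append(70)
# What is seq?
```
[21, 51, 70]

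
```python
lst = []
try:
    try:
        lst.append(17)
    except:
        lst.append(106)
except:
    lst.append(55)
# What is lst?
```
[17]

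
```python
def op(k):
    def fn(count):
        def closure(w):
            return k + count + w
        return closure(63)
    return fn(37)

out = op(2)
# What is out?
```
102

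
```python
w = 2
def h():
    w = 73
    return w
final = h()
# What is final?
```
73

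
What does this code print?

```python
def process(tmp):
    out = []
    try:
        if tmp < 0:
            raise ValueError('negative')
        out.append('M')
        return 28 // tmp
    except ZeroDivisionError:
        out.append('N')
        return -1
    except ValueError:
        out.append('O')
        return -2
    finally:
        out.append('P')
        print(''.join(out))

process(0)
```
MNP

tmp=0 causes ZeroDivisionError, caught, finally prints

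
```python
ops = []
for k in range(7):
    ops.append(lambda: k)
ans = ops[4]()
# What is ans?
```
6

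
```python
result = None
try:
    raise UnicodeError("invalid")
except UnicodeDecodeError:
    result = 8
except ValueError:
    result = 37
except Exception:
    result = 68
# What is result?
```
37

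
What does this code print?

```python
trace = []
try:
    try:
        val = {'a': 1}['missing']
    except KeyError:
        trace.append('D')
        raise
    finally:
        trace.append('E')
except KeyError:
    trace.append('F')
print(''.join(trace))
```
DEF

finally runs before re-raised exception propagates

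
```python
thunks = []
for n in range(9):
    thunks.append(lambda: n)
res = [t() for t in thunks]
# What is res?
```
[8, 8, 8, 8, 8, 8, 8, 8, 8]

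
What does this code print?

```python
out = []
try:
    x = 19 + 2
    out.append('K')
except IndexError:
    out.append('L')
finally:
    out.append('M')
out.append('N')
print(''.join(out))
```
KMN

finally runs after normal execution too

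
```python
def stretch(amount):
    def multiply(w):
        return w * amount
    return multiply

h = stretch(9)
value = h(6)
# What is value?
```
54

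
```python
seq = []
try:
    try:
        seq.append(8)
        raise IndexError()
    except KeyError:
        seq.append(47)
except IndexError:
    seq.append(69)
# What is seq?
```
[8, 69]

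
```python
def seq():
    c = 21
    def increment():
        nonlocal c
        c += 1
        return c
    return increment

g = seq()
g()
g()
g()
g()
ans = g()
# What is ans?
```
26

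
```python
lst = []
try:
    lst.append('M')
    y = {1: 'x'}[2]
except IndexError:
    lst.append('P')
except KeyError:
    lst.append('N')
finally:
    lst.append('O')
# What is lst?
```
['M', 'N', 'O']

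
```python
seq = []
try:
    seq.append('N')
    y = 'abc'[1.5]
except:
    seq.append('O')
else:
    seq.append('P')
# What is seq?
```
['N', 'O']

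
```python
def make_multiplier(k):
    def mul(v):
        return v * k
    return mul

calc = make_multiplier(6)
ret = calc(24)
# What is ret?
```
144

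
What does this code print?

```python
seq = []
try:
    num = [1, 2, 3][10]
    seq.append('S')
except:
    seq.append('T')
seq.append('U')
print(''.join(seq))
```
TU

Exception raised in try, caught by bare except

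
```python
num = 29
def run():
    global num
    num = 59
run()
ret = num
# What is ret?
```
59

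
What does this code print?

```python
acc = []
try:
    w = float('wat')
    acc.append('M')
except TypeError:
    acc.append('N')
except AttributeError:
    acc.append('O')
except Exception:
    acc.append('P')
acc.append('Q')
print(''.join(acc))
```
PQ

ValueError not specifically caught, falls to Exception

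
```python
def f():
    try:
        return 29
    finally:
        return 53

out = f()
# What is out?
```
53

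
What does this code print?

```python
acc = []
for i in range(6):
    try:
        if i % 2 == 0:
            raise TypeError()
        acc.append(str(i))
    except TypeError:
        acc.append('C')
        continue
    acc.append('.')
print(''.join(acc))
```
C1.C3.C5.

continue in except skips rest of loop body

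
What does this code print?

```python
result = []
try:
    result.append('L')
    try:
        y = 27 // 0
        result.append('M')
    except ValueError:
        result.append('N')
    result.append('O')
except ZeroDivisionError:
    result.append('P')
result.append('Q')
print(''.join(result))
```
LPQ

Inner handler doesn't match, propagates to outer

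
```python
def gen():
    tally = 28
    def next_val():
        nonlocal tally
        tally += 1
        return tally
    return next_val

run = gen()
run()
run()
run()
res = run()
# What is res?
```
32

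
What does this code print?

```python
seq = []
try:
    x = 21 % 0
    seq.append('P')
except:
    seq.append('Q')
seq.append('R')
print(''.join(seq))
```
QR

Exception raised in try, caught by bare except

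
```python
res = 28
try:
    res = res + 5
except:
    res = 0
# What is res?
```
33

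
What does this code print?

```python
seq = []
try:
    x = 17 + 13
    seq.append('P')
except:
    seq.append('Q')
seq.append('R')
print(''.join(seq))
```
PR

No exception, try block completes normally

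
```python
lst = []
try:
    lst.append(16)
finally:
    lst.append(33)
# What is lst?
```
[16, 33]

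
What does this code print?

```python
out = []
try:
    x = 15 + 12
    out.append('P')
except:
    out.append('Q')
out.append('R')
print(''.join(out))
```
PR

No exception, try block completes normally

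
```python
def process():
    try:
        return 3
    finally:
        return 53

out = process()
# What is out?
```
53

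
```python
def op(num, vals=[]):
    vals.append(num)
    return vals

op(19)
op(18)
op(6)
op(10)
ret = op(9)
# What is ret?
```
[19, 18, 6, 10, 9]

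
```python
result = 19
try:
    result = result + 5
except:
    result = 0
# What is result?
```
24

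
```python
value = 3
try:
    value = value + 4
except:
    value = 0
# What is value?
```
7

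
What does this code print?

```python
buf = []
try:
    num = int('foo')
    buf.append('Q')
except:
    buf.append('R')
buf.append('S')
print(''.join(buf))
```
RS

Exception raised in try, caught by bare except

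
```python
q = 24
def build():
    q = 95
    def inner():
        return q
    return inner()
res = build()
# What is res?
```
95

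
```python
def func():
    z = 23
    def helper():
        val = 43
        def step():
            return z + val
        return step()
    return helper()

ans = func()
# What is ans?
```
66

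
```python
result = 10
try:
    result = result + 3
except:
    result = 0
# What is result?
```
13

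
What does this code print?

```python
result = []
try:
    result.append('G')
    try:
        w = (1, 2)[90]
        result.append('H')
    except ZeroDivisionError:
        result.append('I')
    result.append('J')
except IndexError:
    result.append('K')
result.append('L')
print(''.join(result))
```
GKL

Inner handler doesn't match, propagates to outer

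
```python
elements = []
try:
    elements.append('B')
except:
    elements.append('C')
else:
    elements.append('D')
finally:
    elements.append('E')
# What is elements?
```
['B', 'D', 'E']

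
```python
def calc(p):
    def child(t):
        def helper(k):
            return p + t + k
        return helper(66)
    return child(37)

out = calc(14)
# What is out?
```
117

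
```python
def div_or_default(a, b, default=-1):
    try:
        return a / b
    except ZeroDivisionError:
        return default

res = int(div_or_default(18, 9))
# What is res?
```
2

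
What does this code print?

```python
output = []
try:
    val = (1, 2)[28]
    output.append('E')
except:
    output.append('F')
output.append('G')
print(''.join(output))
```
FG

Exception raised in try, caught by bare except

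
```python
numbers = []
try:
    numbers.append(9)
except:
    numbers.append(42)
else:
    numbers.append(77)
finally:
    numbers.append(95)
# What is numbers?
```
[9, 77, 95]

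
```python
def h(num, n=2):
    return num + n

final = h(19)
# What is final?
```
21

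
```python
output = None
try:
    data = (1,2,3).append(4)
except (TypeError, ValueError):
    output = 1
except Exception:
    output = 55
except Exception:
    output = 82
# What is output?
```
55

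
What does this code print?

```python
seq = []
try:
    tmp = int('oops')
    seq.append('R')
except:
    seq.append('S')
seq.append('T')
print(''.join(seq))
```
ST

Exception raised in try, caught by bare except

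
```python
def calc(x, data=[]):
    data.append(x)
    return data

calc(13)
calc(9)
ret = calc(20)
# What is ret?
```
[13, 9, 20]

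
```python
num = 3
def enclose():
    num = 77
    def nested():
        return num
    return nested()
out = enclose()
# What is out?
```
77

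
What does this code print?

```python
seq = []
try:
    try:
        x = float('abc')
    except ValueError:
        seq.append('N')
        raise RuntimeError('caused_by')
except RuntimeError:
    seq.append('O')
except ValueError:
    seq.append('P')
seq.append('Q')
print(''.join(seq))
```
NOQ

RuntimeError raised and caught, original ValueError not re-raised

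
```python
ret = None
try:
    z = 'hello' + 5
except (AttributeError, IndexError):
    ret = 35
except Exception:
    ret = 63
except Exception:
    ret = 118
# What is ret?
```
63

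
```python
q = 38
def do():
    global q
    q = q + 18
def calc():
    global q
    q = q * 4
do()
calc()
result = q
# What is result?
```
224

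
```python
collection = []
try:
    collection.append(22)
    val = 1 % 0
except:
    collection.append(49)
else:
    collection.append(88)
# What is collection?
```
[22, 49]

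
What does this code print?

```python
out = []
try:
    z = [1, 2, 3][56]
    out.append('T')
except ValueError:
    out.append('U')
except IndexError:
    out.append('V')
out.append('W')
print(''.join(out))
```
VW

IndexError is caught by its specific handler, not ValueError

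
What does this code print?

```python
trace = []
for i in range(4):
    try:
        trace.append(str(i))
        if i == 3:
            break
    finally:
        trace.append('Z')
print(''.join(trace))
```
0Z1Z2Z3Z

finally runs even when breaking out of loop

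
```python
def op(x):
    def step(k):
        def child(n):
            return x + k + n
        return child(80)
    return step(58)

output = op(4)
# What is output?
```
142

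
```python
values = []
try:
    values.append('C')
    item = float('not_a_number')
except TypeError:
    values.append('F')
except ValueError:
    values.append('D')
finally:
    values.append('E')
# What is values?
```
['C', 'D', 'E']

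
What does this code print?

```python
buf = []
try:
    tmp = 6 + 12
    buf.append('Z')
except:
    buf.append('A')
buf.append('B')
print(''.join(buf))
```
ZB

No exception, try block completes normally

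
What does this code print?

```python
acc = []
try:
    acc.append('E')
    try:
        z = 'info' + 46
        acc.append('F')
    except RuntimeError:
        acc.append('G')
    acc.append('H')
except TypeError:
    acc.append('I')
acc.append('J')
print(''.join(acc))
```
EIJ

Inner handler doesn't match, propagates to outer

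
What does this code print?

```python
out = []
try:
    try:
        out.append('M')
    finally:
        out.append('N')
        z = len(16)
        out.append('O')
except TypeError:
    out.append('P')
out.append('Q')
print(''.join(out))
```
MNPQ

Exception in inner finally caught by outer except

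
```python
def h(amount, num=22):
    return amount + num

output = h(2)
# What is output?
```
24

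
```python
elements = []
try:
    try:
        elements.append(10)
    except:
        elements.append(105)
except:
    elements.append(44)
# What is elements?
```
[10]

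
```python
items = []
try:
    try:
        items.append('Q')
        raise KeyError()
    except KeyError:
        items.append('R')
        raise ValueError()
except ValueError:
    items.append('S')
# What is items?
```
['Q', 'R', 'S']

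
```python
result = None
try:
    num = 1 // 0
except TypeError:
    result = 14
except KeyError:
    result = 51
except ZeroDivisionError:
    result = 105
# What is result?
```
105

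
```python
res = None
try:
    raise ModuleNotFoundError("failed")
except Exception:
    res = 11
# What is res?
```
11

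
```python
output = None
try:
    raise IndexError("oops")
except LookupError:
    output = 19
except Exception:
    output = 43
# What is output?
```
19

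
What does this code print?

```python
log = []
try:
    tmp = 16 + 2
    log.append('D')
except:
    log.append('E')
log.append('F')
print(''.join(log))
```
DF

No exception, try block completes normally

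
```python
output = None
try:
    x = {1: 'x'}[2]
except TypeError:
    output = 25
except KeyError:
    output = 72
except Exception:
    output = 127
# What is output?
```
72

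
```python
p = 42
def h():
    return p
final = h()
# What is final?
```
42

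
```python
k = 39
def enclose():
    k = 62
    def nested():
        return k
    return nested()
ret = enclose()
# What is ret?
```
62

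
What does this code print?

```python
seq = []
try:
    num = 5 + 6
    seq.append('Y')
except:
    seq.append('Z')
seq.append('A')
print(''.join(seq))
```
YA

No exception, try block completes normally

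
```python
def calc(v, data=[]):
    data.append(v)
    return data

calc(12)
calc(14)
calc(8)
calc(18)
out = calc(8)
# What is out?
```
[12, 14, 8, 18, 8]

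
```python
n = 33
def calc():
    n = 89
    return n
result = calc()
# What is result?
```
89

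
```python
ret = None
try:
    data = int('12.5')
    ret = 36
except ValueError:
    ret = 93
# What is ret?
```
93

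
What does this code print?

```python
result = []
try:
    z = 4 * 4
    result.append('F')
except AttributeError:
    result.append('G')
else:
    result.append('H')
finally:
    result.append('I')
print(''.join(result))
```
FHI

else runs before finally when no exception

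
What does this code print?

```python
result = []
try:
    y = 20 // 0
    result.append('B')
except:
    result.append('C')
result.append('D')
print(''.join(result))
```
CD

Exception raised in try, caught by bare except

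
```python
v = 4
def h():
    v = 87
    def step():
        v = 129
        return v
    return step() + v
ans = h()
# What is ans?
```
216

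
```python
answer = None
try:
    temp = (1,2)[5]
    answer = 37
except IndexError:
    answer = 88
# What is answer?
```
88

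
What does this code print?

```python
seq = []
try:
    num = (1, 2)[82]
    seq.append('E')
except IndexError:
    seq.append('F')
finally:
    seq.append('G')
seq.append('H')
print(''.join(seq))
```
FGH

finally always runs, even after exception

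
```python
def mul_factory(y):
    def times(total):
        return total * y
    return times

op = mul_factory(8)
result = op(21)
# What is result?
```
168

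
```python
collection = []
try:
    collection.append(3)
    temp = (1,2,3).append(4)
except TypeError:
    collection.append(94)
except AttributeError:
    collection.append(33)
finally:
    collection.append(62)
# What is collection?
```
[3, 33, 62]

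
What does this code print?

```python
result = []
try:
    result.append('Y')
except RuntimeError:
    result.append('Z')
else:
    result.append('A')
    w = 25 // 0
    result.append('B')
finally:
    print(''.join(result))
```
YA

Try succeeds, else appends 'A', ZeroDivisionError in else is uncaught, finally prints before exception propagates ('B' never appended)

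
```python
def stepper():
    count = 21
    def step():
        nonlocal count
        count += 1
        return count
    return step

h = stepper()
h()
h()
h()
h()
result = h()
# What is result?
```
26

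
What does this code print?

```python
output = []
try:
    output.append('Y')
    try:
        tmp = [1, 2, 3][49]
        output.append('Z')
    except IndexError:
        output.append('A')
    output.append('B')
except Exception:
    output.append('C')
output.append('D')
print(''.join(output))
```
YABD

Inner exception caught by inner handler, outer continues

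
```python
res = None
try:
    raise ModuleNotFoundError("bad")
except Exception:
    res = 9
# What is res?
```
9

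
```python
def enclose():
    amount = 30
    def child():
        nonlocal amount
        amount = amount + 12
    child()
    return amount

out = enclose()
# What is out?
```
42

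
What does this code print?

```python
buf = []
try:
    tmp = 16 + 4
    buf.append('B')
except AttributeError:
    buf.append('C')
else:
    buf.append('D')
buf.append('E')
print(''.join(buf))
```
BDE

else block runs when no exception occurs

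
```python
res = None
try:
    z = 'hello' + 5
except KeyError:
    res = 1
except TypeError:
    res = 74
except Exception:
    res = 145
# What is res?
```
74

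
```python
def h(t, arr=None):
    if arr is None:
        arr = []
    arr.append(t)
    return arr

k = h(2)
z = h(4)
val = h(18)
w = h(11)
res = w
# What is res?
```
[11]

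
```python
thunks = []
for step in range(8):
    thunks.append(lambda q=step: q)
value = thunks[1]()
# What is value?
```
1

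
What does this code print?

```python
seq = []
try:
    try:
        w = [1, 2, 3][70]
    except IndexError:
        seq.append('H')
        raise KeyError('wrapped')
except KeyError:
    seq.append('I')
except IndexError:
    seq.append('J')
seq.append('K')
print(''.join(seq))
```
HIK

KeyError raised and caught, original IndexError not re-raised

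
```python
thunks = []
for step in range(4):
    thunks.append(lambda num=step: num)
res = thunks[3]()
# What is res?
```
3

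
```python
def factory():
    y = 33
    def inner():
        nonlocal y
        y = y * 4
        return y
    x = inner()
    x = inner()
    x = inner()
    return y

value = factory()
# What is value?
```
2112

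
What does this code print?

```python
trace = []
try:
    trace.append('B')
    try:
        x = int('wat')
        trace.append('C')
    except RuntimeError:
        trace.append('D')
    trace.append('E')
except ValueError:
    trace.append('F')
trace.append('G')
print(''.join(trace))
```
BFG

Inner handler doesn't match, propagates to outer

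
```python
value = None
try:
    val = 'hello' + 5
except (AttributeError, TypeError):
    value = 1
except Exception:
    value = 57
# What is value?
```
1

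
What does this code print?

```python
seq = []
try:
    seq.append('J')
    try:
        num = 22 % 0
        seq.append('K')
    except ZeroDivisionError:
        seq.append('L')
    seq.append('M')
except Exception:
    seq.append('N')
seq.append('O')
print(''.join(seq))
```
JLMO

Inner exception caught by inner handler, outer continues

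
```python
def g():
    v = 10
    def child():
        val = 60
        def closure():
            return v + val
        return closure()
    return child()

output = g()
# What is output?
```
70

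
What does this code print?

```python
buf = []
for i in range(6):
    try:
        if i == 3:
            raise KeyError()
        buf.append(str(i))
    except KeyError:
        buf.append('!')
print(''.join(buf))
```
012!45

Exception on i=3 caught, loop continues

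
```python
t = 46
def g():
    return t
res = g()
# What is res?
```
46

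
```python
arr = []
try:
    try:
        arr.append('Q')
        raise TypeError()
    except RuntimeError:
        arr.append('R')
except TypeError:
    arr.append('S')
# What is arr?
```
['Q', 'S']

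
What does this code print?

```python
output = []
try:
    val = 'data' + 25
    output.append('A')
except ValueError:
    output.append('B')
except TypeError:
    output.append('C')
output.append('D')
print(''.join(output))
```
CD

TypeError is caught by its specific handler, not ValueError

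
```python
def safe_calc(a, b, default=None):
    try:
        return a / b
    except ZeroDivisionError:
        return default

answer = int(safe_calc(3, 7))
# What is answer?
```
0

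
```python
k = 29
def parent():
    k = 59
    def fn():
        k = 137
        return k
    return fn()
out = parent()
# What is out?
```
137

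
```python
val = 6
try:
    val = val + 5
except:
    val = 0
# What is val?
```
11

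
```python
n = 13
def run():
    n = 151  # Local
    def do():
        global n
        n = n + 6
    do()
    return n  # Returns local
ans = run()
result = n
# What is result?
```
19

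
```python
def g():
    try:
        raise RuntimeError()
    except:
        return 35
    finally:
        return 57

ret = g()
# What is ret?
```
57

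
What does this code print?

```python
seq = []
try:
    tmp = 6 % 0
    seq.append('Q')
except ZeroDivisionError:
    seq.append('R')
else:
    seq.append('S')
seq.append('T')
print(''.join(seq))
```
RT

else block skipped when exception is caught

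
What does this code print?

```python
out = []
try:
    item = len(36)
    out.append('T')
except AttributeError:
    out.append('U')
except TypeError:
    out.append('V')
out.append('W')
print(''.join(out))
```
VW

TypeError is caught by its specific handler, not AttributeError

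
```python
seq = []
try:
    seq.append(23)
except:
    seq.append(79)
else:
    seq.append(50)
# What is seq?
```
[23, 50]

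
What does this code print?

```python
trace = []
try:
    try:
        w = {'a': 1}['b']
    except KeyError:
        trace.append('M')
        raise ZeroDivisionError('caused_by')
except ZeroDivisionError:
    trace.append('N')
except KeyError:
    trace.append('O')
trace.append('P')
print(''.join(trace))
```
MNP

ZeroDivisionError raised and caught, original KeyError not re-raised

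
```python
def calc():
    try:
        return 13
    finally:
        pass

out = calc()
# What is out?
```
13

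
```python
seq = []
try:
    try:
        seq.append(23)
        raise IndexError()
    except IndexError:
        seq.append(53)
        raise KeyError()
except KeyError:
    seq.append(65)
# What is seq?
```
[23, 53, 65]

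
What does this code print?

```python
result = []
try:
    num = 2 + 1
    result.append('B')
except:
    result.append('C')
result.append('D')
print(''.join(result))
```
BD

No exception, try block completes normally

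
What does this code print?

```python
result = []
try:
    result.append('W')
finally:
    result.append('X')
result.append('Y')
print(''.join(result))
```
WXY

try/finally without except, no exception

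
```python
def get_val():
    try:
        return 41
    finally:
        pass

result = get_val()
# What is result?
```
41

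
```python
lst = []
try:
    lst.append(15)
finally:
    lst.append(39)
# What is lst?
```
[15, 39]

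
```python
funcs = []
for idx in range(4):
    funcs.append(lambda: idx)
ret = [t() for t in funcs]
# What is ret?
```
[3, 3, 3, 3]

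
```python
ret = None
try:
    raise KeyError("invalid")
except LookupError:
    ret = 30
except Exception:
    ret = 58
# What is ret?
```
30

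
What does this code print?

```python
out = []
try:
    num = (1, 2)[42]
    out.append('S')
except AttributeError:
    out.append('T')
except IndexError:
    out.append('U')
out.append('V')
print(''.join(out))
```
UV

IndexError is caught by its specific handler, not AttributeError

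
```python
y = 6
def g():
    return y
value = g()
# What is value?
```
6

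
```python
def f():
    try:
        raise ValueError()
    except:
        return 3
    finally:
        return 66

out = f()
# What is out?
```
66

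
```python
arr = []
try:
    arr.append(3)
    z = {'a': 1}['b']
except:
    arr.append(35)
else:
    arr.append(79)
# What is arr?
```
[3, 35]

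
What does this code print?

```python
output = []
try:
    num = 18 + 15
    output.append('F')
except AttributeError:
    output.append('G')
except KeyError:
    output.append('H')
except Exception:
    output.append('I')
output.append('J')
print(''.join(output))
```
FJ

No exception, try block completes normally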